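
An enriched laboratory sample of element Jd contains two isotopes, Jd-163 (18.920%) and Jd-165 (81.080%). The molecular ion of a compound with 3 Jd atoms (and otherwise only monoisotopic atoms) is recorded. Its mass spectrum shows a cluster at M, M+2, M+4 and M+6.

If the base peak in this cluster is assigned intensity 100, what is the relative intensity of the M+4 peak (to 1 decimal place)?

Binomial terms of (0.18920 + 0.81080)^3: M 0.0068, M+2 0.0871, M+4 0.3731, M+6 0.5330 → M+6 is the base peak.
P(M+6) = C(3,3) × 0.18920^0 × 0.81080^3 = 1 × 1.0000 × 0.5330172 = 0.533017 (base)
P(M+4) = C(3,2) × 0.18920^1 × 0.81080^2 = 3 × 0.1892 × 0.65739664 = 0.373138
Relative intensity = 0.373138 / 0.533017 × 100 = 70.0

70.0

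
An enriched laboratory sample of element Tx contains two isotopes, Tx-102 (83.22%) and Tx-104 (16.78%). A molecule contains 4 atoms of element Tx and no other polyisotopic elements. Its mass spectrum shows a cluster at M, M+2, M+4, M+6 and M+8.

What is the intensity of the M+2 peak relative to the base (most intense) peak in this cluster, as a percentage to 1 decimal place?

80.7%

Term probabilities: M 0.4796, M+2 0.3868, M+4 0.1170, M+6 0.0157, M+8 0.0008. Base peak = M.
P(M) = C(4,0) × 0.8322^4 × 0.1678^0 = 1 × 0.47963498 × 1.0000 = 0.479635 (base)
P(M+2) = C(4,1) × 0.8322^3 × 0.1678^1 = 4 × 0.5763458 × 0.1678 = 0.386843
Relative intensity = 0.386843 / 0.479635 × 100 = 80.7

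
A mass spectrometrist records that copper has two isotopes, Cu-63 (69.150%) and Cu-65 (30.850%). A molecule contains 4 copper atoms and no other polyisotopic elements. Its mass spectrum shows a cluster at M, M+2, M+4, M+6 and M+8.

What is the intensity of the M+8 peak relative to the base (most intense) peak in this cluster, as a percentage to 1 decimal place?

2.2%

Term probabilities: M 0.2286, M+2 0.4080, M+4 0.2731, M+6 0.0812, M+8 0.0091. Base peak = M+2.
P(M+2) = C(4,1) × 0.69150^3 × 0.30850^1 = 4 × 0.33065611 × 0.3085 = 0.408030 (base)
P(M+8) = C(4,4) × 0.69150^0 × 0.30850^4 = 1 × 1.0000 × 0.00905776 = 0.009058
Relative intensity = 0.009058 / 0.408030 × 100 = 2.2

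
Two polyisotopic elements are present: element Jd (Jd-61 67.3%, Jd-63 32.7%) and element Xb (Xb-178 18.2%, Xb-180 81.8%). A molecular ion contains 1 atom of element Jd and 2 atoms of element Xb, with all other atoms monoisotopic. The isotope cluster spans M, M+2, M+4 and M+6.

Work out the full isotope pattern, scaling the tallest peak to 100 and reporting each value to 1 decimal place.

4.1 : 38.6 : 100.0 : 40.0

Element Jd pattern (n=1): 0.6730 : 0.3270
Element Xb pattern (n=2): 0.033124 : 0.297752 : 0.669124
Convolve the two distributions (both contribute in 2-u steps):
  M: 0.6730×0.033124 = 0.022292
  M+2: 0.6730×0.297752 + 0.3270×0.033124 = 0.211219
  M+4: 0.6730×0.669124 + 0.3270×0.297752 = 0.547685
  M+6: 0.3270×0.669124 = 0.218804
Scale to base peak (0.547685) = 100: 4.1 : 38.6 : 100.0 : 40.0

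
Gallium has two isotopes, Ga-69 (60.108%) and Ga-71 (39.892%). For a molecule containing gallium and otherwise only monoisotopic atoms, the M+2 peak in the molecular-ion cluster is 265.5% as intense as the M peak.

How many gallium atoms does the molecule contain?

4

With n Ga atoms, P(M+2)/P(M) = C(n,1)·p^(n−1)q / p^n = n·q/p = n · 0.39892/0.60108.
n = 2.655 × 0.60108/0.39892 = 4.00 ≈ 4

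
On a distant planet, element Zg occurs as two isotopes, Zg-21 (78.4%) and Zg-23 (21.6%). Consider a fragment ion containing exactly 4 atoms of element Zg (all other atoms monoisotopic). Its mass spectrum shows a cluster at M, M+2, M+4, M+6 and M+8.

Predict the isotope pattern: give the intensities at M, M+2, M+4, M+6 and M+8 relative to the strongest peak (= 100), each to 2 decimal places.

90.74 : 100.00 : 41.33 : 7.59 : 0.52

The 4 Zg atoms are independent, so intensities follow the terms of (0.784 + 0.216)^4.
P(M) = 0.784^4 = 0.377802
P(M+2) = 4 × 0.784^3 × 0.216^1 = 0.416353
P(M+4) = 6 × 0.784^2 × 0.216^2 = 0.172064
P(M+6) = 4 × 0.784^1 × 0.216^3 = 0.031604
P(M+8) = 0.216^4 = 0.002177
The M+2 peak is largest (0.416353); scaling to 100 gives 90.74 : 100.00 : 41.33 : 7.59 : 0.52.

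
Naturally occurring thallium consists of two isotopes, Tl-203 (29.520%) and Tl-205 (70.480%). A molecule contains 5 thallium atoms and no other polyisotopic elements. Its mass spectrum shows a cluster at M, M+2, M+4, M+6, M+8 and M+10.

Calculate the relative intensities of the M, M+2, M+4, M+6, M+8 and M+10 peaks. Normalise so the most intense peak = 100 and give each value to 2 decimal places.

Expanding (0.29520 + 0.70480)^5:
P(M) = 0.29520^5 = 0.002242
P(M+2) = 5 × 0.29520^4 × 0.70480^1 = 0.026761
P(M+4) = 10 × 0.29520^3 × 0.70480^2 = 0.127785
P(M+6) = 10 × 0.29520^2 × 0.70480^3 = 0.305092
P(M+8) = 5 × 0.29520^1 × 0.70480^4 = 0.364208
P(M+10) = 0.70480^5 = 0.173912
The M+8 peak is largest (0.364208); scaling to 100 gives 0.62 : 7.35 : 35.09 : 83.77 : 100.00 : 47.75.

0.62 : 7.35 : 35.09 : 83.77 : 100.00 : 47.75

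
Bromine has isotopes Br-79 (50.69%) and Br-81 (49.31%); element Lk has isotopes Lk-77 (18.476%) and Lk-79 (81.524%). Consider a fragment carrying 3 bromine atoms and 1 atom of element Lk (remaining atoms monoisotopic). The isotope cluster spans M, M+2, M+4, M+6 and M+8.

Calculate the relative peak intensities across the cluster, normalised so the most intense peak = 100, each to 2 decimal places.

6.36 : 46.65 : 100.00 : 85.56 : 25.85

Bromine pattern (n=3): 0.13024674 : 0.3801026 : 0.36975457 : 0.11989609
Element Lk pattern (n=1): 0.18476 : 0.81524
Convolve the two distributions (both contribute in 2-u steps):
  M: 0.13024674×0.18476 = 0.024064
  M+2: 0.13024674×0.81524 + 0.3801026×0.18476 = 0.176410
  M+4: 0.3801026×0.81524 + 0.36975457×0.18476 = 0.378191
  M+6: 0.36975457×0.81524 + 0.11989609×0.18476 = 0.323591
  M+8: 0.11989609×0.81524 = 0.097744
Scale to base peak (0.378191) = 100: 6.36 : 46.65 : 100.00 : 85.56 : 25.85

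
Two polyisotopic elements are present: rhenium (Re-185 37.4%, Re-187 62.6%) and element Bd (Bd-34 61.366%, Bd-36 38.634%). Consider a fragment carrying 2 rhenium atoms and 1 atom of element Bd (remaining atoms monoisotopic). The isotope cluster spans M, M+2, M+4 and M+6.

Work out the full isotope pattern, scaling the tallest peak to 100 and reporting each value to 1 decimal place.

Rhenium pattern (n=2): 0.139876 : 0.468248 : 0.391876
Element Bd pattern (n=1): 0.61366 : 0.38634
Convolve the two distributions (both contribute in 2-u steps):
  M: 0.139876×0.61366 = 0.085836
  M+2: 0.139876×0.38634 + 0.468248×0.61366 = 0.341385
  M+4: 0.468248×0.38634 + 0.391876×0.61366 = 0.421382
  M+6: 0.391876×0.38634 = 0.151397
Scale to base peak (0.421382) = 100: 20.4 : 81.0 : 100.0 : 35.9

20.4 : 81.0 : 100.0 : 35.9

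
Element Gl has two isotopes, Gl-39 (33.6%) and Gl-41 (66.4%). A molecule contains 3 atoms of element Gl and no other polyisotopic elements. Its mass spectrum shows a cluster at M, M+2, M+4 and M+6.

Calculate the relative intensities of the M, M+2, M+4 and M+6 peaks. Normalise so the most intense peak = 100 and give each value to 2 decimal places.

8.54 : 50.60 : 100.00 : 65.87

Each Gl atom is independently Gl-39 (p = 0.336) or Gl-41 (q = 0.664); the cluster is the binomial expansion (p + q)^3.
P(M) = 0.336^3 = 0.037933
P(M+2) = 3 × 0.336^2 × 0.664^1 = 0.224889
P(M+4) = 3 × 0.336^1 × 0.664^2 = 0.444423
P(M+6) = 0.664^3 = 0.292755
The M+4 peak is largest (0.444423); scaling to 100 gives 8.54 : 50.60 : 100.00 : 65.87.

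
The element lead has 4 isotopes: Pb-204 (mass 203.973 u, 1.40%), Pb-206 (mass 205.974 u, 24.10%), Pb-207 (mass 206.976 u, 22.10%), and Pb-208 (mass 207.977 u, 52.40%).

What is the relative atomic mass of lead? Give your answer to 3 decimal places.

Average mass = Σ (abundance × isotope mass) = 0.0140 × 203.973 + 0.2410 × 205.974 + 0.2210 × 206.976 + 0.5240 × 207.977
= 2.8556 + 49.6397 + 45.7417 + 108.9799 = 207.2169 u

207.217 u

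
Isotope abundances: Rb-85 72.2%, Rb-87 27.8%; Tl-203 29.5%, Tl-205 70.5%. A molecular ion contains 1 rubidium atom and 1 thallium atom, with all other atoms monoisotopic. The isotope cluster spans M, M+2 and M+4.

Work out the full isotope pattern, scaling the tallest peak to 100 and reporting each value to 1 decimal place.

Rubidium pattern (n=1): 0.7220 : 0.2780
Thallium pattern (n=1): 0.2950 : 0.7050
Convolve the two distributions (both contribute in 2-u steps):
  M: 0.7220×0.2950 = 0.212990
  M+2: 0.7220×0.7050 + 0.2780×0.2950 = 0.591020
  M+4: 0.2780×0.7050 = 0.195990
Scale to base peak (0.591020) = 100: 36.0 : 100.0 : 33.2

36.0 : 100.0 : 33.2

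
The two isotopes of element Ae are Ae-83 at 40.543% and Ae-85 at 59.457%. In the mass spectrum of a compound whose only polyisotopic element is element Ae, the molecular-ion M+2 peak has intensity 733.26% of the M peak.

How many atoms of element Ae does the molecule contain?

5

For n independent Ae atoms, I(M+2)/I(M) = n · (abundance Ae-85) / (abundance Ae-83) = n · 0.59457/0.40543.
n = 7.3326 × 0.40543/0.59457 = 5.00 ≈ 5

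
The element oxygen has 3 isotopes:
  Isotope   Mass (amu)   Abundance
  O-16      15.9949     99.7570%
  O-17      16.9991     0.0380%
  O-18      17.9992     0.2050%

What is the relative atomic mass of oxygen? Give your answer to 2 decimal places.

16.00 amu

Weight each isotope mass by its fractional abundance: 0.997570 × 15.9949 + 0.000380 × 16.9991 + 0.002050 × 17.9992
= 15.95603 + 0.00646 + 0.03690 = 15.99939 amu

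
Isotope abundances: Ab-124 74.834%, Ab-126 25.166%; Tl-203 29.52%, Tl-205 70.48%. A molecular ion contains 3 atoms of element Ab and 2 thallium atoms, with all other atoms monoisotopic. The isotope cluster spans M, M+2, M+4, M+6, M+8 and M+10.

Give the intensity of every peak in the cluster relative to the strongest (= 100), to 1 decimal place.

9.2 : 53.3 : 100.0 : 68.2 : 19.5 : 2.0

Element Ab pattern (n=3): 0.41907995 : 0.42279843 : 0.1421833 : 0.01593832
Thallium pattern (n=2): 0.08714304 : 0.41611392 : 0.49674304
Convolve the two distributions (both contribute in 2-u steps):
  M: 0.41907995×0.08714304 = 0.036520
  M+2: 0.41907995×0.41611392 + 0.42279843×0.08714304 = 0.211229
  M+4: 0.41907995×0.49674304 + 0.42279843×0.41611392 + 0.1421833×0.08714304 = 0.396498
  M+6: 0.42279843×0.49674304 + 0.1421833×0.41611392 + 0.01593832×0.08714304 = 0.270576
  M+8: 0.1421833×0.49674304 + 0.01593832×0.41611392 = 0.077261
  M+10: 0.01593832×0.49674304 = 0.007917
Scale to base peak (0.396498) = 100: 9.2 : 53.3 : 100.0 : 68.2 : 19.5 : 2.0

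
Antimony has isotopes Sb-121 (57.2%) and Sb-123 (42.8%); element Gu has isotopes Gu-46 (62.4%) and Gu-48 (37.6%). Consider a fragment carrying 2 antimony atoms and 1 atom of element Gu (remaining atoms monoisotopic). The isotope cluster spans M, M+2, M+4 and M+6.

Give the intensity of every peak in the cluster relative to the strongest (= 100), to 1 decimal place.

Antimony pattern (n=2): 0.327184 : 0.489632 : 0.183184
Element Gu pattern (n=1): 0.6240 : 0.3760
Convolve the two distributions (both contribute in 2-u steps):
  M: 0.327184×0.6240 = 0.204163
  M+2: 0.327184×0.3760 + 0.489632×0.6240 = 0.428552
  M+4: 0.489632×0.3760 + 0.183184×0.6240 = 0.298408
  M+6: 0.183184×0.3760 = 0.068877
Scale to base peak (0.428552) = 100: 47.6 : 100.0 : 69.6 : 16.1

47.6 : 100.0 : 69.6 : 16.1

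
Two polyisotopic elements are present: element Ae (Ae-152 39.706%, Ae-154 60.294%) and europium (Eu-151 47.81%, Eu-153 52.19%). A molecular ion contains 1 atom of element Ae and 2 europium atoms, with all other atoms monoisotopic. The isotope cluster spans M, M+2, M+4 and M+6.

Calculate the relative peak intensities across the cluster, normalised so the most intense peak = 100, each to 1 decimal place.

Element Ae pattern (n=1): 0.39706 : 0.60294
Europium pattern (n=2): 0.22857961 : 0.49904078 : 0.27237961
Convolve the two distributions (both contribute in 2-u steps):
  M: 0.39706×0.22857961 = 0.090760
  M+2: 0.39706×0.49904078 + 0.60294×0.22857961 = 0.335969
  M+4: 0.39706×0.27237961 + 0.60294×0.49904078 = 0.409043
  M+6: 0.60294×0.27237961 = 0.164229
Scale to base peak (0.409043) = 100: 22.2 : 82.1 : 100.0 : 40.1

22.2 : 82.1 : 100.0 : 40.1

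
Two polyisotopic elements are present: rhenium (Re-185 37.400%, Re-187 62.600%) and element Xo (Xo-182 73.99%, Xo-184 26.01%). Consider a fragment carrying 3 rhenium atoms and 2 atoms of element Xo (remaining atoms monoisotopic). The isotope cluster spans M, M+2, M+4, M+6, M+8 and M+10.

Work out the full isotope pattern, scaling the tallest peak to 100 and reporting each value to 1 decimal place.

Rhenium pattern (n=3): 0.05231362 : 0.26268713 : 0.43968487 : 0.24531438
Element Xo pattern (n=2): 0.54745201 : 0.38489598 : 0.06765201
Convolve the two distributions (both contribute in 2-u steps):
  M: 0.05231362×0.54745201 = 0.028639
  M+2: 0.05231362×0.38489598 + 0.26268713×0.54745201 = 0.163944
  M+4: 0.05231362×0.06765201 + 0.26268713×0.38489598 + 0.43968487×0.54745201 = 0.345353
  M+6: 0.26268713×0.06765201 + 0.43968487×0.38489598 + 0.24531438×0.54745201 = 0.321302
  M+8: 0.43968487×0.06765201 + 0.24531438×0.38489598 = 0.124166
  M+10: 0.24531438×0.06765201 = 0.016596
Scale to base peak (0.345353) = 100: 8.3 : 47.5 : 100.0 : 93.0 : 36.0 : 4.8

8.3 : 47.5 : 100.0 : 93.0 : 36.0 : 4.8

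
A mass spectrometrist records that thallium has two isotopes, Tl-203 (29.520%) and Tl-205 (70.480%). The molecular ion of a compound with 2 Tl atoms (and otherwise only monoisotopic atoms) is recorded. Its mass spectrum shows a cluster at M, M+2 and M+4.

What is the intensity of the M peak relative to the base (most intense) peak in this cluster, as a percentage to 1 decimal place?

17.5%

Binomial terms of (0.29520 + 0.70480)^2: M 0.0871, M+2 0.4161, M+4 0.4967 → M+4 is the base peak.
P(M+4) = C(2,2) × 0.29520^0 × 0.70480^2 = 1 × 1.0000 × 0.49674304 = 0.496743 (base)
P(M) = C(2,0) × 0.29520^2 × 0.70480^0 = 1 × 0.08714304 × 1.0000 = 0.087143
Relative intensity = 0.087143 / 0.496743 × 100 = 17.5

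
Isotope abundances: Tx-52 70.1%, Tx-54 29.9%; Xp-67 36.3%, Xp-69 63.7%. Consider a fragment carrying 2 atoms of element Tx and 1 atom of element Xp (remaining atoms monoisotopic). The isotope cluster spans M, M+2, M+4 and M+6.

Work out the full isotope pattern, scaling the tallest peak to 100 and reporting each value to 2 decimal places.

38.35 : 100.00 : 64.38 : 12.24

Element Tx pattern (n=2): 0.491401 : 0.419198 : 0.089401
Element Xp pattern (n=1): 0.3630 : 0.6370
Convolve the two distributions (both contribute in 2-u steps):
  M: 0.491401×0.3630 = 0.178379
  M+2: 0.491401×0.6370 + 0.419198×0.3630 = 0.465191
  M+4: 0.419198×0.6370 + 0.089401×0.3630 = 0.299482
  M+6: 0.089401×0.6370 = 0.056948
Scale to base peak (0.465191) = 100: 38.35 : 100.00 : 64.38 : 12.24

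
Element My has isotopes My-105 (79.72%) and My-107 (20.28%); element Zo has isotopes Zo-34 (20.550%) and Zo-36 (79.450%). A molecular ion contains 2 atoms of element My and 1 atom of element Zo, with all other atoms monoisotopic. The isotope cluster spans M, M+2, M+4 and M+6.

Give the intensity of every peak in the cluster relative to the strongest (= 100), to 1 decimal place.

Element My pattern (n=2): 0.63552784 : 0.32334432 : 0.04112784
Element Zo pattern (n=1): 0.2055 : 0.7945
Convolve the two distributions (both contribute in 2-u steps):
  M: 0.63552784×0.2055 = 0.130601
  M+2: 0.63552784×0.7945 + 0.32334432×0.2055 = 0.571374
  M+4: 0.32334432×0.7945 + 0.04112784×0.2055 = 0.265349
  M+6: 0.04112784×0.7945 = 0.032676
Scale to base peak (0.571374) = 100: 22.9 : 100.0 : 46.4 : 5.7

22.9 : 100.0 : 46.4 : 5.7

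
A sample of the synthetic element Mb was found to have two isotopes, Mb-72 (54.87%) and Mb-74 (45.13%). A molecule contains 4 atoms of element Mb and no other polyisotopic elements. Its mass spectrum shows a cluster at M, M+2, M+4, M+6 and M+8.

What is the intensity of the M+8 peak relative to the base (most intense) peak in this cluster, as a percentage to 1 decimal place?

Term probabilities: M 0.0906, M+2 0.2982, M+4 0.3679, M+6 0.2017, M+8 0.0415. Base peak = M+4.
P(M+4) = C(4,2) × 0.5487^2 × 0.4513^2 = 6 × 0.30107169 × 0.20367169 = 0.367919 (base)
P(M+8) = C(4,4) × 0.5487^0 × 0.4513^4 = 1 × 1.0000 × 0.04148216 = 0.041482
Relative intensity = 0.041482 / 0.367919 × 100 = 11.3

11.3%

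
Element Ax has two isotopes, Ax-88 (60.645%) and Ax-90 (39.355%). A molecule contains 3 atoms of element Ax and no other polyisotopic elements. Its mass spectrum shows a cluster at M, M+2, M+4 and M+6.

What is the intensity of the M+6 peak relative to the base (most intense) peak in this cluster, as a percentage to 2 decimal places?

Binomial terms of (0.60645 + 0.39355)^3: M 0.2230, M+2 0.4342, M+4 0.2818, M+6 0.0610 → M+2 is the base peak.
P(M+2) = C(3,1) × 0.60645^2 × 0.39355^1 = 3 × 0.3677816 × 0.39355 = 0.434221 (base)
P(M+6) = C(3,3) × 0.60645^0 × 0.39355^3 = 1 × 1.0000 × 0.06095365 = 0.060954
Relative intensity = 0.060954 / 0.434221 × 100 = 14.04

14.04%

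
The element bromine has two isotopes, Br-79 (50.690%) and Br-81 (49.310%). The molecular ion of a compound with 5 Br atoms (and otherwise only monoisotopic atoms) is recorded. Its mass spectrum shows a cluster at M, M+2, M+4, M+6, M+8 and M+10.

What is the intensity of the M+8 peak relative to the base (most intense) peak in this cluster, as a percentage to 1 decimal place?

47.3%

Binomial terms of (0.50690 + 0.49310)^5: M 0.0335, M+2 0.1628, M+4 0.3167, M+6 0.3081, M+8 0.1498, M+10 0.0292 → M+4 is the base peak.
P(M+4) = C(5,2) × 0.50690^3 × 0.49310^2 = 10 × 0.13024674 × 0.24314761 = 0.316692 (base)
P(M+8) = C(5,4) × 0.50690^1 × 0.49310^4 = 5 × 0.5069 × 0.05912076 = 0.149842
Relative intensity = 0.149842 / 0.316692 × 100 = 47.3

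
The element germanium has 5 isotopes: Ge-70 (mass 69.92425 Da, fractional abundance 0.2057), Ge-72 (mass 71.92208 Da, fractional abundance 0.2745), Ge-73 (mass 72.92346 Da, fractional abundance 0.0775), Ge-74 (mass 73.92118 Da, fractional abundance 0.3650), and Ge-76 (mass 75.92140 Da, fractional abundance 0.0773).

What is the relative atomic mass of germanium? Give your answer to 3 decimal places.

The abundance-weighted mean is 0.2057 × 69.92425 + 0.2745 × 71.92208 + 0.0775 × 72.92346 + 0.3650 × 73.92118 + 0.0773 × 75.92140
= 14.383418 + 19.742611 + 5.651568 + 26.981231 + 5.868724 = 72.627552 Da

72.628 Da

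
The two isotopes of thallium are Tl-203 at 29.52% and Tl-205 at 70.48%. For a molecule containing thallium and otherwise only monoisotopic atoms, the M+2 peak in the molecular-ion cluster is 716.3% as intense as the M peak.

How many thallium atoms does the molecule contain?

3

The M+2/M ratio from n Tl atoms is n · q/p = n · 0.7048/0.2952.
n = 7.163 × 0.2952/0.7048 = 3.00 ≈ 3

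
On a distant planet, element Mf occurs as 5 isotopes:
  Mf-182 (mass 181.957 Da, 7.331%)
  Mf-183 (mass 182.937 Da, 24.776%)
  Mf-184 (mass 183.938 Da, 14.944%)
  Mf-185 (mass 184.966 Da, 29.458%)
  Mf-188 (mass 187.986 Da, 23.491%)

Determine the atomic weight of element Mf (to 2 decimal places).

184.80 Da

The abundance-weighted mean is 0.07331 × 181.957 + 0.24776 × 182.937 + 0.14944 × 183.938 + 0.29458 × 184.966 + 0.23491 × 187.986
= 13.3393 + 45.3245 + 27.4877 + 54.4873 + 44.1598 = 184.7986 Da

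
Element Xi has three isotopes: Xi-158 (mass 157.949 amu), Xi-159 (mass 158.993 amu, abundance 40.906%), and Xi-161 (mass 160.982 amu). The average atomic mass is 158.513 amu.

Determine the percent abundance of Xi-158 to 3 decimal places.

54.579%

The remaining 59.094% is split between Xi-158 (fraction x) and Xi-161 (fraction 0.59094 − x).
Substituting: 157.949x + 160.982(0.59094 − x) = 93.47532342
(157.949 − 160.982)x = -1.65537966  ⇒  x = 0.54579, y = 0.04515
Xi-158: 54.579%, Xi-161: 4.515%.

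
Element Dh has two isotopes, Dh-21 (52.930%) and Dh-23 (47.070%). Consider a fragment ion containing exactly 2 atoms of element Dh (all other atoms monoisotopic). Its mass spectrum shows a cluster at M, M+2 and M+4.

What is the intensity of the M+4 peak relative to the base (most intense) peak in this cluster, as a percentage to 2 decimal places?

44.46%

Binomial terms of (0.52930 + 0.47070)^2: M 0.2802, M+2 0.4983, M+4 0.2216 → M+2 is the base peak.
P(M+2) = C(2,1) × 0.52930^1 × 0.47070^1 = 2 × 0.5293 × 0.4707 = 0.498283 (base)
P(M+4) = C(2,2) × 0.52930^0 × 0.47070^2 = 1 × 1.0000 × 0.22155849 = 0.221558
Relative intensity = 0.221558 / 0.498283 × 100 = 44.46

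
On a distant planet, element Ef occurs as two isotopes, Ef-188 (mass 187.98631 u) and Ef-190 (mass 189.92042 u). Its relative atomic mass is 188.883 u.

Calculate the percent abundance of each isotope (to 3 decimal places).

Ef-188: 53.638%, Ef-190: 46.362%

Let x be the fractional abundance of Ef-188; then Ef-190 has abundance 1 − x.
187.98631·x + 189.92042·(1 − x) = 188.883
(187.98631 − 189.92042)·x = 188.883 − 189.92042
x = -1.03742 / -1.93411 = 0.53638 → 53.638% Ef-188, 46.362% Ef-190.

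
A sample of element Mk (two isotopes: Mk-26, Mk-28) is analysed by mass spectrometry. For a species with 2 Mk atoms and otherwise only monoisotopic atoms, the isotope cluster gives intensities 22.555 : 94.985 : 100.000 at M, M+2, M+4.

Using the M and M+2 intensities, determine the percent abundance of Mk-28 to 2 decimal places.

Let p = fractional abundance of Mk-26. I(M+2)/I(M) = [C(2,1)·p^1·(1−p)] / p^2 = 2·(1−p)/p = 94.985/22.555 = 4.2113
(1−p)/p = 4.2113/2 = 2.1056  ⇒  p = 1/(1 + 2.1056) = 0.3220
Mk-26: 32.20%, Mk-28: 67.80%.

67.80%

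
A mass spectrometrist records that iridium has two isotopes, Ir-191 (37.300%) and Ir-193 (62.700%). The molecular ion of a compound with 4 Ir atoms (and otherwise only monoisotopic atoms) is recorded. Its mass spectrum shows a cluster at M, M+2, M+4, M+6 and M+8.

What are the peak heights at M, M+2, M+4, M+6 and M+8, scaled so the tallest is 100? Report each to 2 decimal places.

Each Ir atom is independently Ir-191 (p = 0.37300) or Ir-193 (q = 0.62700); the cluster is the binomial expansion (p + q)^4.
P(M) = 0.37300^4 = 0.019357
P(M+2) = 4 × 0.37300^3 × 0.62700^1 = 0.130153
P(M+4) = 6 × 0.37300^2 × 0.62700^2 = 0.328174
P(M+6) = 4 × 0.37300^1 × 0.62700^3 = 0.367766
P(M+8) = 0.62700^4 = 0.154550
The M+6 peak is largest (0.367766); scaling to 100 gives 5.26 : 35.39 : 89.23 : 100.00 : 42.02.

5.26 : 35.39 : 89.23 : 100.00 : 42.02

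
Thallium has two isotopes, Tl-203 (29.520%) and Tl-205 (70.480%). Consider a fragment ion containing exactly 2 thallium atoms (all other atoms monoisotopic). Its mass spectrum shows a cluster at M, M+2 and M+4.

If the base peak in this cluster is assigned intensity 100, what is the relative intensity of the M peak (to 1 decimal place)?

17.5

Binomial terms of (0.29520 + 0.70480)^2: M 0.0871, M+2 0.4161, M+4 0.4967 → M+4 is the base peak.
P(M+4) = C(2,2) × 0.29520^0 × 0.70480^2 = 1 × 1.0000 × 0.49674304 = 0.496743 (base)
P(M) = C(2,0) × 0.29520^2 × 0.70480^0 = 1 × 0.08714304 × 1.0000 = 0.087143
Relative intensity = 0.087143 / 0.496743 × 100 = 17.5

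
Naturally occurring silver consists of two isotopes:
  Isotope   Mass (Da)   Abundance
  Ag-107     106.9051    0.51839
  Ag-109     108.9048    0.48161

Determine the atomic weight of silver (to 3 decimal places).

The abundance-weighted mean is 0.51839 × 106.9051 + 0.48161 × 108.9048
= 55.41853 + 52.44964 = 107.86817 Da

107.868 Da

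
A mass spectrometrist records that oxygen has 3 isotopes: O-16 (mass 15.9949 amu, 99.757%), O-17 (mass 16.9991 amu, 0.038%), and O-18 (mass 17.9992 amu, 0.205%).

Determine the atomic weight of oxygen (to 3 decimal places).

15.999 amu

The abundance-weighted mean is 0.99757 × 15.9949 + 0.00038 × 16.9991 + 0.00205 × 17.9992
= 15.95603 + 0.00646 + 0.03690 = 15.99939 amu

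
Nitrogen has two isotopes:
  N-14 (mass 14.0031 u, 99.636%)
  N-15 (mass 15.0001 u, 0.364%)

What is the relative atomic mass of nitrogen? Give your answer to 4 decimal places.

Ar = Σ fᵢ·mᵢ = 0.99636 × 14.0031 + 0.00364 × 15.0001
= 13.95213 + 0.05460 = 14.00673 u

14.0067 u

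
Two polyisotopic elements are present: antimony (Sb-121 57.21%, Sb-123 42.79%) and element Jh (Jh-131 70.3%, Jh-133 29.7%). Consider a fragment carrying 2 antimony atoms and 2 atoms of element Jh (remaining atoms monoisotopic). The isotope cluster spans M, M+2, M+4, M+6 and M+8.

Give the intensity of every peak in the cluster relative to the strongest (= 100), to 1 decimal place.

42.7 : 100.0 : 85.5 : 31.6 : 4.3

Antimony pattern (n=2): 0.32729841 : 0.48960318 : 0.18309841
Element Jh pattern (n=2): 0.494209 : 0.417582 : 0.088209
Convolve the two distributions (both contribute in 2-u steps):
  M: 0.32729841×0.494209 = 0.161754
  M+2: 0.32729841×0.417582 + 0.48960318×0.494209 = 0.378640
  M+4: 0.32729841×0.088209 + 0.48960318×0.417582 + 0.18309841×0.494209 = 0.323809
  M+6: 0.48960318×0.088209 + 0.18309841×0.417582 = 0.119646
  M+8: 0.18309841×0.088209 = 0.016151
Scale to base peak (0.378640) = 100: 42.7 : 100.0 : 85.5 : 31.6 : 4.3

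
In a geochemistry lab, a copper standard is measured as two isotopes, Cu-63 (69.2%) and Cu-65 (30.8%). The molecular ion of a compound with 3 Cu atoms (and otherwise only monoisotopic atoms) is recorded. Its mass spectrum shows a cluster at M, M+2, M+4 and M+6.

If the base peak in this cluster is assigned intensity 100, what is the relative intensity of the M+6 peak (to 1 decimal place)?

Term probabilities: M 0.3314, M+2 0.4425, M+4 0.1969, M+6 0.0292. Base peak = M+2.
P(M+2) = C(3,1) × 0.692^2 × 0.308^1 = 3 × 0.478864 × 0.3080 = 0.442470 (base)
P(M+6) = C(3,3) × 0.692^0 × 0.308^3 = 1 × 1.0000 × 0.02921811 = 0.029218
Relative intensity = 0.029218 / 0.442470 × 100 = 6.6

6.6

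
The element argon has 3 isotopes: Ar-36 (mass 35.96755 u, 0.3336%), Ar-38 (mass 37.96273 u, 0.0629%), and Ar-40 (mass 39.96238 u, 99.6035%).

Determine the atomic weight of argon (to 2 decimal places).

Average mass = Σ (abundance × isotope mass) = 0.003336 × 35.96755 + 0.000629 × 37.96273 + 0.996035 × 39.96238
= 0.119988 + 0.023879 + 39.803929 = 39.947796 u

39.95 u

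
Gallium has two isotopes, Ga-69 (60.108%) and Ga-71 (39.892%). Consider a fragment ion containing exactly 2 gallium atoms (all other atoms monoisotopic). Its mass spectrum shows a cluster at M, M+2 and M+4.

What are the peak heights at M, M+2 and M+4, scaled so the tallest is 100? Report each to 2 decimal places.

75.34 : 100.00 : 33.18

The 2 Ga atoms are independent, so intensities follow the terms of (0.60108 + 0.39892)^2.
P(M) = 0.60108^2 = 0.361297
P(M+2) = 2 × 0.60108^1 × 0.39892^1 = 0.479566
P(M+4) = 0.39892^2 = 0.159137
The M+2 peak is largest (0.479566); scaling to 100 gives 75.34 : 100.00 : 33.18.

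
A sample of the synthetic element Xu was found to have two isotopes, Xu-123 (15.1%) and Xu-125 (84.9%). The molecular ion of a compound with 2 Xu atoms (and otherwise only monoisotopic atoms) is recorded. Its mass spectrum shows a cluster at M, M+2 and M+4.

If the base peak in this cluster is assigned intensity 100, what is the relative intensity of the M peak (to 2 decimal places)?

(0.151 + 0.849)^2 gives M 0.0228, M+2 0.2564, M+4 0.7208; the largest is M+4.
P(M+4) = C(2,2) × 0.151^0 × 0.849^2 = 1 × 1.0000 × 0.720801 = 0.720801 (base)
P(M) = C(2,0) × 0.151^2 × 0.849^0 = 1 × 0.022801 × 1.0000 = 0.022801
Relative intensity = 0.022801 / 0.720801 × 100 = 3.16

3.16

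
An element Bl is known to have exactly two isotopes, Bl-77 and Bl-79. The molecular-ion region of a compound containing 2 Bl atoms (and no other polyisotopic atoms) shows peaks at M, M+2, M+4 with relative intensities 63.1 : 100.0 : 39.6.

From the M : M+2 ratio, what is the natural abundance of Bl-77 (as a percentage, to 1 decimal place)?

55.8%

Write p for the Bl-77 fraction. I(M+2)/I(M) = [C(2,1)·p^1·(1−p)] / p^2 = 2·(1−p)/p = 100.0/63.1 = 1.5848
(1−p)/p = 1.5848/2 = 0.7924  ⇒  p = 1/(1 + 0.7924) = 0.5579
Bl-77: 55.8%, Bl-79: 44.2%.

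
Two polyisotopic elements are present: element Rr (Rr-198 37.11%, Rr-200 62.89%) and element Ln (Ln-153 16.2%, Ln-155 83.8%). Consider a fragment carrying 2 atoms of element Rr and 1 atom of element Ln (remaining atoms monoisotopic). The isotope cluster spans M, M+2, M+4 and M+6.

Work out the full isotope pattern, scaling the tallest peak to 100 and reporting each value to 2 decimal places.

Element Rr pattern (n=2): 0.13771521 : 0.46676958 : 0.39551521
Element Ln pattern (n=1): 0.1620 : 0.8380
Convolve the two distributions (both contribute in 2-u steps):
  M: 0.13771521×0.1620 = 0.022310
  M+2: 0.13771521×0.8380 + 0.46676958×0.1620 = 0.191022
  M+4: 0.46676958×0.8380 + 0.39551521×0.1620 = 0.455226
  M+6: 0.39551521×0.8380 = 0.331442
Scale to base peak (0.455226) = 100: 4.90 : 41.96 : 100.00 : 72.81

4.90 : 41.96 : 100.00 : 72.81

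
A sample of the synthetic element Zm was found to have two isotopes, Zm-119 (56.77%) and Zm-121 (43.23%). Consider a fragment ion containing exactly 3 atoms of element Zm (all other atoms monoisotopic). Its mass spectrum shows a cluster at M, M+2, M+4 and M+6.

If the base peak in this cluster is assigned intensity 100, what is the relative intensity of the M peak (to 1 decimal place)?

Binomial terms of (0.5677 + 0.4323)^3: M 0.1830, M+2 0.4180, M+4 0.3183, M+6 0.0808 → M+2 is the base peak.
P(M+2) = C(3,1) × 0.5677^2 × 0.4323^1 = 3 × 0.32228329 × 0.4323 = 0.417969 (base)
P(M) = C(3,0) × 0.5677^3 × 0.4323^0 = 1 × 0.18296022 × 1.0000 = 0.182960
Relative intensity = 0.182960 / 0.417969 × 100 = 43.8

43.8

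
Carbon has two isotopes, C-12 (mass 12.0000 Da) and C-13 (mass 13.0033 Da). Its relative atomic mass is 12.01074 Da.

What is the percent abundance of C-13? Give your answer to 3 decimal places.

1.070%

Writing the weighted mean with unknown fraction x of C-12:
12.0000·x + 13.0033·(1 − x) = 12.01074
(12.0000 − 13.0033)·x = 12.01074 − 13.0033
x = -0.99256 / -1.0033 = 0.98930 → 98.930% C-12, 1.070% C-13.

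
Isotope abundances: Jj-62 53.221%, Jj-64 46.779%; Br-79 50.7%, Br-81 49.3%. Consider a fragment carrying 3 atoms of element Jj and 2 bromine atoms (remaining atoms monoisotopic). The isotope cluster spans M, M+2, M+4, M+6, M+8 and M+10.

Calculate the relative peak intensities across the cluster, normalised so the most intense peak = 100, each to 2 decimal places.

11.92 : 54.60 : 100.00 : 91.52 : 41.85 : 7.65

Element Jj pattern (n=3): 0.15074714 : 0.39750102 : 0.34938653 : 0.10236531
Bromine pattern (n=2): 0.257049 : 0.499902 : 0.243049
Convolve the two distributions (both contribute in 2-u steps):
  M: 0.15074714×0.257049 = 0.038749
  M+2: 0.15074714×0.499902 + 0.39750102×0.257049 = 0.177536
  M+4: 0.15074714×0.243049 + 0.39750102×0.499902 + 0.34938653×0.257049 = 0.325160
  M+6: 0.39750102×0.243049 + 0.34938653×0.499902 + 0.10236531×0.257049 = 0.297584
  M+8: 0.34938653×0.243049 + 0.10236531×0.499902 = 0.136091
  M+10: 0.10236531×0.243049 = 0.024880
Scale to base peak (0.325160) = 100: 11.92 : 54.60 : 100.00 : 91.52 : 41.85 : 7.65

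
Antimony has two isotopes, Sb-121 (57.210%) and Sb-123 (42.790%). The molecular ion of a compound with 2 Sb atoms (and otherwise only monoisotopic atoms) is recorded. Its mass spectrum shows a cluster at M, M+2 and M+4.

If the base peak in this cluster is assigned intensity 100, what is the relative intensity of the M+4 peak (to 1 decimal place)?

37.4

Term probabilities: M 0.3273, M+2 0.4896, M+4 0.1831. Base peak = M+2.
P(M+2) = C(2,1) × 0.57210^1 × 0.42790^1 = 2 × 0.5721 × 0.4279 = 0.489603 (base)
P(M+4) = C(2,2) × 0.57210^0 × 0.42790^2 = 1 × 1.0000 × 0.18309841 = 0.183098
Relative intensity = 0.183098 / 0.489603 × 100 = 37.4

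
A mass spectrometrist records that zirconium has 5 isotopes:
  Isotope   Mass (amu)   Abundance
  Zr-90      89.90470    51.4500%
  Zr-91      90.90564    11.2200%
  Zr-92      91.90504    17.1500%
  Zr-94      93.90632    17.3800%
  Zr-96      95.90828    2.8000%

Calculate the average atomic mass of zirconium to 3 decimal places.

91.224 amu

Ar = Σ fᵢ·mᵢ = 0.514500 × 89.90470 + 0.112200 × 90.90564 + 0.171500 × 91.90504 + 0.173800 × 93.90632 + 0.028000 × 95.90828
= 46.255968 + 10.199613 + 15.761714 + 16.320918 + 2.685432 = 91.223645 amu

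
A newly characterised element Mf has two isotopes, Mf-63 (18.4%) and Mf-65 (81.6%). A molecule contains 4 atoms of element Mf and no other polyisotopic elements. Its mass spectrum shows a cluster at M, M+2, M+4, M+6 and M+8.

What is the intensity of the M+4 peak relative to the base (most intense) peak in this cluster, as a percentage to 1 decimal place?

30.5%

Binomial terms of (0.184 + 0.816)^4: M 0.0011, M+2 0.0203, M+4 0.1353, M+6 0.3999, M+8 0.4434 → M+8 is the base peak.
P(M+8) = C(4,4) × 0.184^0 × 0.816^4 = 1 × 1.0000 × 0.44336421 = 0.443364 (base)
P(M+4) = C(4,2) × 0.184^2 × 0.816^2 = 6 × 0.033856 × 0.665856 = 0.135259
Relative intensity = 0.135259 / 0.443364 × 100 = 30.5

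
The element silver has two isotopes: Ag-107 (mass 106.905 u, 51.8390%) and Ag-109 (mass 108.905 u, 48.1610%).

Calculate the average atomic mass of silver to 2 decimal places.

107.87 u

Weight each isotope mass by its fractional abundance: 0.518390 × 106.905 + 0.481610 × 108.905
= 55.4185 + 52.4497 = 107.8682 u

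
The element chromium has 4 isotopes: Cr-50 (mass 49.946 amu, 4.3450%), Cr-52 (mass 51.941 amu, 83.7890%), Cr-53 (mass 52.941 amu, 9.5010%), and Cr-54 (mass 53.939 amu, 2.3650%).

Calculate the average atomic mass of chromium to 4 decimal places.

Average mass = Σ (abundance × isotope mass) = 0.043450 × 49.946 + 0.837890 × 51.941 + 0.095010 × 52.941 + 0.023650 × 53.939
= 2.17015 + 43.52084 + 5.02992 + 1.27566 = 51.99657 amu

51.9966 amu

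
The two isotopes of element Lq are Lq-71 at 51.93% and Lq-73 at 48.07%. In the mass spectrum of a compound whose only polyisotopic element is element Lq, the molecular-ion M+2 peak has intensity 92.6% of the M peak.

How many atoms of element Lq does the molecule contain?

For n independent Lq atoms, I(M+2)/I(M) = n · (abundance Lq-73) / (abundance Lq-71) = n · 0.4807/0.5193.
n = 0.926 × 0.5193/0.4807 = 1.00 ≈ 1

1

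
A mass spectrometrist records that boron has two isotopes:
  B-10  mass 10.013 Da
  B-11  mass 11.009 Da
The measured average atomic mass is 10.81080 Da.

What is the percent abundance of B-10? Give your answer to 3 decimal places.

19.900%

With x = fraction of B-10 (so B-11 is 1 − x):
10.013·x + 11.009·(1 − x) = 10.81080
(10.013 − 11.009)·x = 10.81080 − 11.009
x = -0.19820 / -0.996 = 0.19900 → 19.900% B-10, 80.100% B-11.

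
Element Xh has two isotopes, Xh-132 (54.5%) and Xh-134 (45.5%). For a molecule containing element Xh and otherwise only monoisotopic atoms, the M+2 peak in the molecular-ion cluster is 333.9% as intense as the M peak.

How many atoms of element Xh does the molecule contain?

4

For n independent Xh atoms, I(M+2)/I(M) = n · (abundance Xh-134) / (abundance Xh-132) = n · 0.455/0.545.
n = 3.339 × 0.545/0.455 = 4.00 ≈ 4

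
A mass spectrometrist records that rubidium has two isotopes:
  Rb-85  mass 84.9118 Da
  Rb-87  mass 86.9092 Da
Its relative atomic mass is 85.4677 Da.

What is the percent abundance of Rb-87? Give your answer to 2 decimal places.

27.83%

Let x be the fractional abundance of Rb-85; then Rb-87 has abundance 1 − x.
84.9118·x + 86.9092·(1 − x) = 85.4677
(84.9118 − 86.9092)·x = 85.4677 − 86.9092
x = -1.4415 / -1.9974 = 0.72169 → 72.17% Rb-85, 27.83% Rb-87.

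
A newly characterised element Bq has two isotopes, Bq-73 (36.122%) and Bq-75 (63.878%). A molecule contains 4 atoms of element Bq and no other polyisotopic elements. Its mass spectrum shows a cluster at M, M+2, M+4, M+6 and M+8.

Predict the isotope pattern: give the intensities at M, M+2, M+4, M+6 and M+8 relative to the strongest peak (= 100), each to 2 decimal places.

4.52 : 31.98 : 84.82 : 100.00 : 44.21

Each Bq atom is independently Bq-73 (p = 0.36122) or Bq-75 (q = 0.63878); the cluster is the binomial expansion (p + q)^4.
P(M) = 0.36122^4 = 0.017025
P(M+2) = 4 × 0.36122^3 × 0.63878^1 = 0.120428
P(M+4) = 6 × 0.36122^2 × 0.63878^2 = 0.319446
P(M+6) = 4 × 0.36122^1 × 0.63878^3 = 0.376605
P(M+8) = 0.63878^4 = 0.166497
The M+6 peak is largest (0.376605); scaling to 100 gives 4.52 : 31.98 : 84.82 : 100.00 : 44.21.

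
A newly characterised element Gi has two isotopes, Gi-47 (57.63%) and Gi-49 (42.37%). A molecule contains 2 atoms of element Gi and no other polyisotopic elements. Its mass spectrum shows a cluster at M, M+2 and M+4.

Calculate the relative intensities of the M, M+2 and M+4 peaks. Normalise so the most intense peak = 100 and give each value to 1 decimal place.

Each Gi atom is independently Gi-47 (p = 0.5763) or Gi-49 (q = 0.4237); the cluster is the binomial expansion (p + q)^2.
P(M) = 0.5763^2 = 0.332122
P(M+2) = 2 × 0.5763^1 × 0.4237^1 = 0.488357
P(M+4) = 0.4237^2 = 0.179522
The M+2 peak is largest (0.488357); scaling to 100 gives 68.0 : 100.0 : 36.8.

68.0 : 100.0 : 36.8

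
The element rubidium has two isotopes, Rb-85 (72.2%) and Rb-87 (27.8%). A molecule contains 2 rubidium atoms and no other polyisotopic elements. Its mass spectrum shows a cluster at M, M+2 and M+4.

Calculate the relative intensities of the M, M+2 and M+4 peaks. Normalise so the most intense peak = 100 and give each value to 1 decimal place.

100.0 : 77.0 : 14.8

Expanding (0.722 + 0.278)^2:
P(M) = 0.722^2 = 0.521284
P(M+2) = 2 × 0.722^1 × 0.278^1 = 0.401432
P(M+4) = 0.278^2 = 0.077284
The M peak is largest (0.521284); scaling to 100 gives 100.0 : 77.0 : 14.8.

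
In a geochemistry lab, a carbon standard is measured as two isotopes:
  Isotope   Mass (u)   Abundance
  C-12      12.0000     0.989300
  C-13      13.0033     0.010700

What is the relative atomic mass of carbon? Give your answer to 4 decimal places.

12.0107 u

Weight each isotope mass by its fractional abundance: 0.989300 × 12.0000 + 0.010700 × 13.0033
= 11.87160 + 0.13914 = 12.01074 u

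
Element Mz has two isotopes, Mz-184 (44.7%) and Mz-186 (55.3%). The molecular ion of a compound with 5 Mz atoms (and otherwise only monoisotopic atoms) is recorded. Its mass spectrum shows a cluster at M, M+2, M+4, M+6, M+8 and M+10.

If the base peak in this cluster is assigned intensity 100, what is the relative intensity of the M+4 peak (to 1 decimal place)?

80.8

Term probabilities: M 0.0178, M+2 0.1104, M+4 0.2731, M+6 0.3379, M+8 0.2090, M+10 0.0517. Base peak = M+6.
P(M+6) = C(5,3) × 0.447^2 × 0.553^3 = 10 × 0.199809 × 0.16911238 = 0.337902 (base)
P(M+4) = C(5,2) × 0.447^3 × 0.553^2 = 10 × 0.08931462 × 0.305809 = 0.273132
Relative intensity = 0.273132 / 0.337902 × 100 = 80.8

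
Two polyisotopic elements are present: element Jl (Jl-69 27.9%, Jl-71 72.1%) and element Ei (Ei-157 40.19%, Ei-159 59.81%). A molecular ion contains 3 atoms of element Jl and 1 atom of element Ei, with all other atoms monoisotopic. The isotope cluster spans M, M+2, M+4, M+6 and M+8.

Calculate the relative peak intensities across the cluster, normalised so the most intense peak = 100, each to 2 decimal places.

Element Jl pattern (n=3): 0.02171764 : 0.16837008 : 0.43510692 : 0.37480536
Element Ei pattern (n=1): 0.4019 : 0.5981
Convolve the two distributions (both contribute in 2-u steps):
  M: 0.02171764×0.4019 = 0.008728
  M+2: 0.02171764×0.5981 + 0.16837008×0.4019 = 0.080657
  M+4: 0.16837008×0.5981 + 0.43510692×0.4019 = 0.275572
  M+6: 0.43510692×0.5981 + 0.37480536×0.4019 = 0.410872
  M+8: 0.37480536×0.5981 = 0.224171
Scale to base peak (0.410872) = 100: 2.12 : 19.63 : 67.07 : 100.00 : 54.56

2.12 : 19.63 : 67.07 : 100.00 : 54.56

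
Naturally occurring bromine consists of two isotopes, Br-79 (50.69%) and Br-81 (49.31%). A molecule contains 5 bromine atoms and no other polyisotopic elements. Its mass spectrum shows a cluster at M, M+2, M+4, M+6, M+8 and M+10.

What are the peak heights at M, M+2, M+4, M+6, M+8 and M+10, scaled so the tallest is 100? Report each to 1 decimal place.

Each Br atom is independently Br-79 (p = 0.5069) or Br-81 (q = 0.4931); the cluster is the binomial expansion (p + q)^5.
P(M) = 0.5069^5 = 0.033467
P(M+2) = 5 × 0.5069^4 × 0.4931^1 = 0.162777
P(M+4) = 10 × 0.5069^3 × 0.4931^2 = 0.316692
P(M+6) = 10 × 0.5069^2 × 0.4931^3 = 0.308070
P(M+8) = 5 × 0.5069^1 × 0.4931^4 = 0.149842
P(M+10) = 0.4931^5 = 0.029152
The M+4 peak is largest (0.316692); scaling to 100 gives 10.6 : 51.4 : 100.0 : 97.3 : 47.3 : 9.2.

10.6 : 51.4 : 100.0 : 97.3 : 47.3 : 9.2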